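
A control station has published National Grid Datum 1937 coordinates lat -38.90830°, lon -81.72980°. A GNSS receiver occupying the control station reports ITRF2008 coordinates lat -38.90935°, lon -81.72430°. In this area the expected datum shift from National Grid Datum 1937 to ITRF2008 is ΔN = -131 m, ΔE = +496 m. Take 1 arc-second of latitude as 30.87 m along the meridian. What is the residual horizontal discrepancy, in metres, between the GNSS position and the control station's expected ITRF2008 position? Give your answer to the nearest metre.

Observed coordinate differences: Δφ = -0.00105°, Δλ = +0.00550°.
Converting to metres (1° lat = 111132 m, cos φ = 0.778152): observed ΔN = -116.7 m, observed ΔE = 475.6 m.
Subtracting the expected shift leaves a residual of -116.7 − (-131) = 14.3 m north and 475.6 − (496) = -20.4 m east.
Residual distance = √(14.3² + (-20.4)²) = 24.9 m.

25 m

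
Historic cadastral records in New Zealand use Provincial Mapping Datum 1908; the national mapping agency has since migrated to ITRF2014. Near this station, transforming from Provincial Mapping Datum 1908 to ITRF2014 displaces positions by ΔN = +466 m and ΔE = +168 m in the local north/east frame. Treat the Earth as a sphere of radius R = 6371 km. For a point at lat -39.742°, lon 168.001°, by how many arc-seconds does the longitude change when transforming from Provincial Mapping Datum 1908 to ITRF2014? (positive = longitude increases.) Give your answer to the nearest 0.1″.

At latitude -39.742°, cos φ = 0.768931.
One radian of longitude at latitude φ spans R cos φ, so Δλ = ΔE / (R cos φ) = 168.0 / (6371000 × 0.768931) = 3.4294e-05 rad = 7.074″.

Δλ = 7.1″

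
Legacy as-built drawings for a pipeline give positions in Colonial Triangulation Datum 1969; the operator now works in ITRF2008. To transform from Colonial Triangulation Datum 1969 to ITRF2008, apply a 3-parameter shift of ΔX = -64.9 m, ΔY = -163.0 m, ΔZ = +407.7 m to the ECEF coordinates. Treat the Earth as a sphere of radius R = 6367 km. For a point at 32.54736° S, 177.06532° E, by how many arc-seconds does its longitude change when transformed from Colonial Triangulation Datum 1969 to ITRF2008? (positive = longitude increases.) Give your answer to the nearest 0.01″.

Δλ = 6.38″

sin φ = -0.537997, cos φ = 0.842947, sin λ = 0.051197, cos λ = -0.998689.
East component: ΔE = −sin λ·ΔX + cos λ·ΔY = −(0.051197)(-64.9) + (-0.998689)(-163.0) = 166.11 m.
1° of latitude spans πR/180 = 111125 m; at latitude φ, 1° of longitude spans that × cos φ = 93672.6 m, so Δλ = 166.11 / 93672.6 × 3600 = 6.384″.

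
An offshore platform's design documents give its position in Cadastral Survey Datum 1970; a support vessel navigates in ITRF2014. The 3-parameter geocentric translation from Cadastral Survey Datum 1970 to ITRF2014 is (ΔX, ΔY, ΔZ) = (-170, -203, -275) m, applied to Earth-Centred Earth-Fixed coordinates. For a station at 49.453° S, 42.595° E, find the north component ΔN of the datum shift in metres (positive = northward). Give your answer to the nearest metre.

ΔN = -378 m

At φ = -49.453°, λ = 42.595°: sin φ = -0.759873, cos φ = 0.650072, sin λ = 0.676812, cos λ = 0.736156.
ΔN = −sin φ cos λ·ΔX − sin φ sin λ·ΔY + cos φ·ΔZ = −(-0.759873)(0.736156)(-170) − (-0.759873)(0.676812)(-203) + (0.650072)(-275) = -378.27 m.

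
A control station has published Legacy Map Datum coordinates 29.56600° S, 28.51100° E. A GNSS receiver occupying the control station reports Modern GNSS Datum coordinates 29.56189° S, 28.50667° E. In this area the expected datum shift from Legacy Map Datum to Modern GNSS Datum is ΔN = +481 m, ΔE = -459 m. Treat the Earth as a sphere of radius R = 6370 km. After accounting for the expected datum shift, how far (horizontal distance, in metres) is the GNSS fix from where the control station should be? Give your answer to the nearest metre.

Observed coordinate differences: Δφ = +0.00411°, Δλ = -0.00433°.
Converting to metres (1° lat = 111177 m, cos φ = 0.869788): observed ΔN = 456.9 m, observed ΔE = -418.7 m.
Subtracting the expected shift leaves a residual of 456.9 − (481) = -24.1 m north and -418.7 − (-459) = 40.3 m east.
Residual distance = √((-24.1)² + 40.3²) = 46.9 m.

47 m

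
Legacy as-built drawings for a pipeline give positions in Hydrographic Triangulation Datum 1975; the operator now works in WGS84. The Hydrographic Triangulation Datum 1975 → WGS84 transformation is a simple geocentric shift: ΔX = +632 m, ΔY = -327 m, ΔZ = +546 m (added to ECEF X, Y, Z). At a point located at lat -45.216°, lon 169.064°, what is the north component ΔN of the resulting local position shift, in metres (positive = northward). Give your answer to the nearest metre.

ΔN = -100 m

At φ = -45.216°, λ = 169.064°: sin φ = -0.709767, cos φ = 0.704436, sin λ = 0.189712, cos λ = -0.981840.
ΔN = −sin φ cos λ·ΔX − sin φ sin λ·ΔY + cos φ·ΔZ = −(-0.709767)(-0.981840)(632) − (-0.709767)(0.189712)(-327) + (0.704436)(546) = -99.84 m.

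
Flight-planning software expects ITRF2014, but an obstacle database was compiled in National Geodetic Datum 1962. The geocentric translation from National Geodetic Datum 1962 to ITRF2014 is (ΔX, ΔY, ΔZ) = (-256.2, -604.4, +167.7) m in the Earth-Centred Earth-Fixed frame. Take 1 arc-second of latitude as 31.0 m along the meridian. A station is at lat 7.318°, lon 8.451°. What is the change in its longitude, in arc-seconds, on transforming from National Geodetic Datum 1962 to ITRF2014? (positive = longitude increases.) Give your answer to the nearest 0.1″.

sin φ = 0.127376, cos φ = 0.991854, sin λ = 0.146964, cos λ = 0.989142.
East component: ΔE = −sin λ·ΔX + cos λ·ΔY = −(0.146964)(-256.2) + (0.989142)(-604.4) = -560.19 m.
1° of latitude spans 3600 × 31.00 = 111600 m; at latitude φ, 1° of longitude spans that × cos φ = 110691.0 m, so Δλ = -560.19 / 110691.0 × 3600 = -18.219″.

Δλ = -18.2″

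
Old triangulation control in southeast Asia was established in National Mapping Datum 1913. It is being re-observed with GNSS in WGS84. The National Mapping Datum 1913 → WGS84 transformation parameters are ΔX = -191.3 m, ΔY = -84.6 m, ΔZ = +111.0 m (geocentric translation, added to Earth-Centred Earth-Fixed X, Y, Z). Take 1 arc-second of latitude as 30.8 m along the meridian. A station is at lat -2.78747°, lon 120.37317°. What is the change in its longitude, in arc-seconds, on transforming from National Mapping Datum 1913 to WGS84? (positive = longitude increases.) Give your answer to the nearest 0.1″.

Δλ = 6.8″

sin φ = -0.048631, cos φ = 0.998817, sin λ = 0.862751, cos λ = -0.505630.
East component: ΔE = −sin λ·ΔX + cos λ·ΔY = −(0.862751)(-191.3) + (-0.505630)(-84.6) = 207.82 m.
1° of latitude spans 3600 × 30.80 = 110880 m; at latitude φ, 1° of longitude spans that × cos φ = 110748.8 m, so Δλ = 207.82 / 110748.8 × 3600 = 6.755″.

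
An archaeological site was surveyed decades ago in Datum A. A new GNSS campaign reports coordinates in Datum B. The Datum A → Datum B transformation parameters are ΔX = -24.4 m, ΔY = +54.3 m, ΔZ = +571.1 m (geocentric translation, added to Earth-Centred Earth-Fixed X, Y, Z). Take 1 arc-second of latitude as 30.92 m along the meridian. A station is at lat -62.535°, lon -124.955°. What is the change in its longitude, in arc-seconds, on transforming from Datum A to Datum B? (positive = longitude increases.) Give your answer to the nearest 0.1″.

Δλ = -3.6″

sin φ = -0.887293, cos φ = 0.461207, sin λ = -0.819602, cos λ = -0.572933.
East component: ΔE = −sin λ·ΔX + cos λ·ΔY = −(-0.819602)(-24.4) + (-0.572933)(54.3) = -51.11 m.
1° of latitude spans 3600 × 30.92 = 111312 m; at latitude φ, 1° of longitude spans that × cos φ = 51337.8 m, so Δλ = -51.11 / 51337.8 × 3600 = -3.584″.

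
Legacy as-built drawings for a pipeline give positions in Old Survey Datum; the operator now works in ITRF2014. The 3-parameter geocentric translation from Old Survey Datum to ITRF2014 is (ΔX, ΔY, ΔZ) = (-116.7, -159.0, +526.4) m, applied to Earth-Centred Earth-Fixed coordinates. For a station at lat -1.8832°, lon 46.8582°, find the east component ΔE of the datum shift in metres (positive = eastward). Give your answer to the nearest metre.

ΔE = -24 m

At φ = -1.8832°, λ = 46.8582°: sin φ = -0.032862, cos φ = 0.999460, sin λ = 0.729664, cos λ = 0.683806.
ΔE = −sin λ·ΔX + cos λ·ΔY = −(0.729664)·(-116.7) + (0.683806)·(-159.0) = -23.57 m.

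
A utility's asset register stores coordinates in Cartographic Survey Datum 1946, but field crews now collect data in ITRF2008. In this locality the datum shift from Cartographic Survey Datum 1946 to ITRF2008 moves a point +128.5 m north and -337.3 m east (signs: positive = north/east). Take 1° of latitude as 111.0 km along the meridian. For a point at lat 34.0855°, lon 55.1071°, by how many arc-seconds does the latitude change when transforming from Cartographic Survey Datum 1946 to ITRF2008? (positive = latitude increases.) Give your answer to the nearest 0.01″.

1° of latitude = 111.0 km, so Δφ = 128.5 / 111000 = 0.0011577° = 4.168″.

Δφ = 4.17″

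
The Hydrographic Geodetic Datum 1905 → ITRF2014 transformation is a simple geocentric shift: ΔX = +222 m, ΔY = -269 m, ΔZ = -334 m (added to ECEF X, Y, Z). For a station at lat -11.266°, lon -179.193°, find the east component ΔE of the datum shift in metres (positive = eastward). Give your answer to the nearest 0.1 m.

At φ = -11.266°, λ = -179.193°: sin φ = -0.195364, cos φ = 0.980731, sin λ = -0.014084, cos λ = -0.999901.
ΔE = −sin λ·ΔX + cos λ·ΔY = −(-0.014084)·(222) + (-0.999901)·(-269) = 272.10 m.

ΔE = 272.1 m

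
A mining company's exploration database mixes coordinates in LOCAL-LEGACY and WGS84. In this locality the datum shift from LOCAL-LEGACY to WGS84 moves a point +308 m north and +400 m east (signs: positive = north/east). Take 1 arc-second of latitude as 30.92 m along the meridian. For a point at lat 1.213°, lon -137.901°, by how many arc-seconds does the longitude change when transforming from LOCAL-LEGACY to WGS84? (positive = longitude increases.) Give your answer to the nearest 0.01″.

Δλ = 12.94″

At latitude 1.213°, cos φ = 0.999776.
1″ of longitude at this latitude = 30.92 × cos φ = 30.9131 m, so Δλ = 400.0 / 30.9131 = 12.940″.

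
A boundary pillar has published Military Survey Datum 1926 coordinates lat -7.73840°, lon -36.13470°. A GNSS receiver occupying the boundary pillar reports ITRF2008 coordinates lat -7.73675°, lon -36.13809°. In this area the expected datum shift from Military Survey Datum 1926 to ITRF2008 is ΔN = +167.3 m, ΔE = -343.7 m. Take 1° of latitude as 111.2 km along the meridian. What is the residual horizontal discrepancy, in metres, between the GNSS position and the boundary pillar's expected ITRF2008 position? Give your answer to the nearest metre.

34 m

Observed coordinate differences: Δφ = +0.00165°, Δλ = -0.00339°.
Converting to metres (1° lat = 111200 m, cos φ = 0.990893): observed ΔN = 183.5 m, observed ΔE = -373.5 m.
Subtracting the expected shift leaves a residual of 183.5 − (167.3) = 16.2 m north and -373.5 − (-343.7) = -29.8 m east.
Residual distance = √(16.2² + (-29.8)²) = 33.9 m.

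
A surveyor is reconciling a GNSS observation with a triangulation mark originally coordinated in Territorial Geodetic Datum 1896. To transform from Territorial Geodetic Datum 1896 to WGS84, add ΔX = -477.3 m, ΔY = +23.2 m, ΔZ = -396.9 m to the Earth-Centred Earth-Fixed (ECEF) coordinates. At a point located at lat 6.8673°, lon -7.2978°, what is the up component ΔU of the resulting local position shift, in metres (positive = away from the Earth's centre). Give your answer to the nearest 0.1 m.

ΔU = -520.4 m

The local up (radial) axis is (cos φ cos λ, cos φ sin λ, sin φ), giving ΔU = -470.037 − 2.926 − 47.457 = -520.42 m.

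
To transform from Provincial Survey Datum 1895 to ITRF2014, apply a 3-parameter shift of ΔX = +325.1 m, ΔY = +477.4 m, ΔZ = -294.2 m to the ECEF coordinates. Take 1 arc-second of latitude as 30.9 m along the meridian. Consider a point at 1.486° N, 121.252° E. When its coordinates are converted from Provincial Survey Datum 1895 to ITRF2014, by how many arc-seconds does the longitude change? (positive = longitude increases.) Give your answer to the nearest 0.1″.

Δλ = -17.0″

sin φ = 0.025933, cos φ = 0.999664, sin λ = 0.854894, cos λ = -0.518803.
East component: ΔE = −sin λ·ΔX + cos λ·ΔY = −(0.854894)(325.1) + (-0.518803)(477.4) = -525.60 m.
1° of latitude spans 3600 × 30.90 = 111240 m; at latitude φ, 1° of longitude spans that × cos φ = 111202.6 m, so Δλ = -525.60 / 111202.6 × 3600 = -17.016″.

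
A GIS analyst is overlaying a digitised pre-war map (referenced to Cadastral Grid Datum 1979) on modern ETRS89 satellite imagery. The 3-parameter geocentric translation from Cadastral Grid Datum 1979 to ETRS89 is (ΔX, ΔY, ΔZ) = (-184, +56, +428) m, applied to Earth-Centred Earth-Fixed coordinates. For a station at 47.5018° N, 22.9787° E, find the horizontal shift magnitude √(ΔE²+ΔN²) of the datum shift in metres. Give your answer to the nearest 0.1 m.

The local east axis at (φ, λ) is (−sin λ, cos λ, 0), so ΔE = −sin(22.9787°)·(-184) + cos(22.9787°)·56 = 123.39 m.
The local north axis is (−sin φ cos λ, −sin φ sin λ, cos φ), giving ΔN = 124.898 − 16.119 + 289.143 = 397.92 m.
Horizontal magnitude = √(ΔE² + ΔN²) = √(123.39² + 397.92²) = 416.61 m.

416.6 m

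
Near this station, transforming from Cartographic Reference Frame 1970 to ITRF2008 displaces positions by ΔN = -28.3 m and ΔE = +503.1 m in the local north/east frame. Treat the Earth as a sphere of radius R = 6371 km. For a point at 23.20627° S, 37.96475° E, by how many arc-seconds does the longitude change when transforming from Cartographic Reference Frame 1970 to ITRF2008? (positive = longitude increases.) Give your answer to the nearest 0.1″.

Δλ = 17.7″

At latitude -23.20627°, cos φ = 0.919092.
One radian of longitude at latitude φ spans R cos φ, so Δλ = ΔE / (R cos φ) = 503.1 / (6371000 × 0.919092) = 8.5919e-05 rad = 17.722″.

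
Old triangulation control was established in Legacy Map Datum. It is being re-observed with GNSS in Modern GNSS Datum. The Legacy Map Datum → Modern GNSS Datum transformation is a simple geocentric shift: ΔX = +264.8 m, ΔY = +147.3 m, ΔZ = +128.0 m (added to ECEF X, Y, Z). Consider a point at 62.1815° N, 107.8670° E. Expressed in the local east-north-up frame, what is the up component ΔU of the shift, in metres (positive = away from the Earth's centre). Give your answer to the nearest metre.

ΔU = 141 m

At φ = 62.1815°, λ = 107.8670°: sin φ = 0.884430, cos φ = 0.466672, sin λ = 0.951771, cos λ = -0.306808.
ΔU = cos φ cos λ·ΔX + cos φ sin λ·ΔY + sin φ·ΔZ = (0.466672)(-0.306808)(264.8) + (0.466672)(0.951771)(147.3) + (0.884430)(128.0) = 140.72 m.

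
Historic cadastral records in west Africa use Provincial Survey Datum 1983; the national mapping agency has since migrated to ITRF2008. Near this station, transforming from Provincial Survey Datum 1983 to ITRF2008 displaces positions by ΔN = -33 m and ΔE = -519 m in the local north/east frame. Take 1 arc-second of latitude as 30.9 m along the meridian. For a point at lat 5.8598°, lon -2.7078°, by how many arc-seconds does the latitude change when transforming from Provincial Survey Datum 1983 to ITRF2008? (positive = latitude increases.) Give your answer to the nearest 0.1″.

1″ of latitude = 30.90 m, so Δφ = -33.0 / 30.90 = -1.068″.

Δφ = -1.1″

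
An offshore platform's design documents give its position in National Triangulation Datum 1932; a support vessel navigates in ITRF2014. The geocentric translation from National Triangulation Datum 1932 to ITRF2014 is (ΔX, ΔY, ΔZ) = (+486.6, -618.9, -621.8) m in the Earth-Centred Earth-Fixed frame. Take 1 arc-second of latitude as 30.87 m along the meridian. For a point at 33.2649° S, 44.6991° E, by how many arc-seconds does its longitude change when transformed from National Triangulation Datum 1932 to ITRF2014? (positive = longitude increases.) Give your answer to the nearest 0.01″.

sin φ = -0.548511, cos φ = 0.836144, sin λ = 0.703384, cos λ = 0.710811.
East component: ΔE = −sin λ·ΔX + cos λ·ΔY = −(0.703384)(486.6) + (0.710811)(-618.9) = -782.19 m.
1° of latitude spans 3600 × 30.87 = 111132 m; at latitude φ, 1° of longitude spans that × cos φ = 92922.3 m, so Δλ = -782.19 / 92922.3 × 3600 = -30.304″.

Δλ = -30.30″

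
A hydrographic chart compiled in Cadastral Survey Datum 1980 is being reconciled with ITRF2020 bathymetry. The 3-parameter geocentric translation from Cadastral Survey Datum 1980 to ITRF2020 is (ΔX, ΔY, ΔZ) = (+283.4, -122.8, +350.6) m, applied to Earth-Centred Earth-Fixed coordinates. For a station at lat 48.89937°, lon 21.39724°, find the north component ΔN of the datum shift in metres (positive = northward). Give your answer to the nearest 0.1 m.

The local north axis is (−sin φ cos λ, −sin φ sin λ, cos φ), giving ΔN = -198.838 + 33.760 + 230.479 = 65.40 m.

ΔN = 65.4 m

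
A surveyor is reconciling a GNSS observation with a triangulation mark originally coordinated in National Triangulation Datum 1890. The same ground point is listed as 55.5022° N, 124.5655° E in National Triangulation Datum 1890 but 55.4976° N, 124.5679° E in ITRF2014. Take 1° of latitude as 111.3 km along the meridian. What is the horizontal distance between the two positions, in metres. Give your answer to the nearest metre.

534 m

Δφ = 55.4976° − 55.5022° = -0.0046°; Δλ = 124.5679° − 124.5655° = +0.0024°.
ΔN = Δφ × 111300 = -512.0 m; ΔE = Δλ × 111300 × cos(55.5022°) = +0.0024 × 111300 × 0.566375 = 151.3 m.
Distance = √(ΔE² + ΔN²) = √(151.3² + (-512.0)²) = 533.9 m.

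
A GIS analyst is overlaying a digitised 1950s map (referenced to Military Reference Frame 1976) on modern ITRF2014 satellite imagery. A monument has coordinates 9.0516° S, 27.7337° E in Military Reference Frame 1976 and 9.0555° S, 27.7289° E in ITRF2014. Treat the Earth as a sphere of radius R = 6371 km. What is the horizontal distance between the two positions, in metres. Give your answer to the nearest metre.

Δφ = -9.0555° − -9.0516° = -0.0039°; Δλ = 27.7289° − 27.7337° = -0.0048°.
1° along a meridian = πR/180 = 111195 m.
ΔN = Δφ × 111195 = -433.7 m; ΔE = Δλ × 111195 × cos(-9.0516°) = -0.0048 × 111195 × 0.987547 = -527.1 m.
Distance = √(ΔE² + ΔN²) = √((-527.1)² + (-433.7)²) = 682.6 m.

683 m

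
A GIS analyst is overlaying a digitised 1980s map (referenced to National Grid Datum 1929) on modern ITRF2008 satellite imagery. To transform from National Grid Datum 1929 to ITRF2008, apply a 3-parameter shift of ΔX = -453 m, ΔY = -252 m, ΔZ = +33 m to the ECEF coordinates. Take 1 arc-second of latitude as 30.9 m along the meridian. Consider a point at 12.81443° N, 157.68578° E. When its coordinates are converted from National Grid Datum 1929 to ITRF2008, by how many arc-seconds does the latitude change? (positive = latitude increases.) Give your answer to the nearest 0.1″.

sin φ = 0.221794, cos φ = 0.975094, sin λ = 0.379686, cos λ = -0.925116.
North component: ΔN = −sin φ cos λ·ΔX − sin φ sin λ·ΔY + cos φ·ΔZ = −(0.221794)(-0.925116)(-453) − (0.221794)(0.379686)(-252) + (0.975094)(33) = -39.55 m.
1° of latitude spans 3600 × 30.90 = 111240 m, so Δφ = -39.55 / 111240 × 3600 = -1.280″.

Δφ = -1.3″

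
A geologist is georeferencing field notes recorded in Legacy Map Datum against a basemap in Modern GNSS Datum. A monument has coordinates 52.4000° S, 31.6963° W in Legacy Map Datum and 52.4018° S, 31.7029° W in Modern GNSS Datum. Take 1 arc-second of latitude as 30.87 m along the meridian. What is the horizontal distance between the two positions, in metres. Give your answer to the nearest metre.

490 m

Δφ = -52.4018° − -52.4000° = -0.0018°; Δλ = -31.7029° − -31.6963° = -0.0066°.
1° of latitude = 3600 × 30.87 = 111132 m.
ΔN = Δφ × 111132 = -200.0 m; ΔE = Δλ × 111132 × cos(-52.4000°) = -0.0066 × 111132 × 0.610145 = -447.5 m.
Distance = √(ΔE² + ΔN²) = √((-447.5)² + (-200.0)²) = 490.2 m.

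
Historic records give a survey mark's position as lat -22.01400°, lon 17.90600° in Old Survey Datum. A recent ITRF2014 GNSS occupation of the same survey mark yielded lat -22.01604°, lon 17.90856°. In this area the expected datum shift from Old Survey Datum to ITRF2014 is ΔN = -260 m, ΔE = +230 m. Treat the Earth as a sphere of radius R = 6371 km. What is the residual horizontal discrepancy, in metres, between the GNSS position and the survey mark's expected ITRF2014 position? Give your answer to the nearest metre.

Observed coordinate differences: Δφ = -0.00204°, Δλ = +0.00256°.
Converting to metres (1° lat = 111195 m, cos φ = 0.927092): observed ΔN = -226.8 m, observed ΔE = 263.9 m.
Subtracting the expected shift leaves a residual of -226.8 − (-260) = 33.2 m north and 263.9 − (230) = 33.9 m east.
Residual distance = √(33.2² + 33.9²) = 47.4 m.

47 m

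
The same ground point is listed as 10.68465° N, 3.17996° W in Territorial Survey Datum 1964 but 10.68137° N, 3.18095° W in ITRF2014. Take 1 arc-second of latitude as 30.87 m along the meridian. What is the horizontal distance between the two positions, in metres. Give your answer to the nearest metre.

380 m

Δφ = 10.68137° − 10.68465° = -0.00328°; Δλ = -3.18095° − -3.17996° = -0.00099°.
1° of latitude = 3600 × 30.87 = 111132 m.
ΔN = Δφ × 111132 = -364.5 m; ΔE = Δλ × 111132 × cos(10.68465°) = -0.00099 × 111132 × 0.982663 = -108.1 m.
Distance = √(ΔE² + ΔN²) = √((-108.1)² + (-364.5)²) = 380.2 m.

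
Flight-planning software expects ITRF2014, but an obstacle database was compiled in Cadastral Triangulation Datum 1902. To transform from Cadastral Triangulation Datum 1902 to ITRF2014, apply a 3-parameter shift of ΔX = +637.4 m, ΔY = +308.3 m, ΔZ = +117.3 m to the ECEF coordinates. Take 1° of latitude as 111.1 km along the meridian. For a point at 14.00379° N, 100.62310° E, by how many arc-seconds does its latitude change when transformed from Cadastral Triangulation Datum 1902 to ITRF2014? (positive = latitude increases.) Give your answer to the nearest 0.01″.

Δφ = 2.23″

sin φ = 0.241986, cos φ = 0.970280, sin λ = 0.982861, cos λ = -0.184348.
North component: ΔN = −sin φ cos λ·ΔX − sin φ sin λ·ΔY + cos φ·ΔZ = −(0.241986)(-0.184348)(637.4) − (0.241986)(0.982861)(308.3) + (0.970280)(117.3) = 68.92 m.
1° of latitude spans 111100 m, so Δφ = 68.92 / 111100 × 3600 = 2.233″.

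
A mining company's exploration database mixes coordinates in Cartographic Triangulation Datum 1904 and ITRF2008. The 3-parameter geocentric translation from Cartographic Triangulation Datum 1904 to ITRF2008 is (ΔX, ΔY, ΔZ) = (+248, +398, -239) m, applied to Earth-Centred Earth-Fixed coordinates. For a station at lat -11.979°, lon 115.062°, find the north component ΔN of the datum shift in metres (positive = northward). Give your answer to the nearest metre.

ΔN = -181 m

The local north axis is (−sin φ cos λ, −sin φ sin λ, cos φ), giving ΔN = -21.804 + 74.829 − 233.795 = -180.77 m.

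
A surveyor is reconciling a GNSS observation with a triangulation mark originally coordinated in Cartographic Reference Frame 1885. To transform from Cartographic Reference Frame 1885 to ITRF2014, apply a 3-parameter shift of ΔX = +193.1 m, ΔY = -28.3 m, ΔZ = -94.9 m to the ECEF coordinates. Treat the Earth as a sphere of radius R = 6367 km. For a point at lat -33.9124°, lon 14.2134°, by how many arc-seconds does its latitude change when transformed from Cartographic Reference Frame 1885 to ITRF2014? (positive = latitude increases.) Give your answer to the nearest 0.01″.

sin φ = -0.557925, cos φ = 0.829892, sin λ = 0.245534, cos λ = 0.969388.
North component: ΔN = −sin φ cos λ·ΔX − sin φ sin λ·ΔY + cos φ·ΔZ = −(-0.557925)(0.969388)(193.1) − (-0.557925)(0.245534)(-28.3) + (0.829892)(-94.9) = 21.80 m.
1° of latitude spans πR/180 = 111125 m, so Δφ = 21.80 / 111125 × 3600 = 0.706″.

Δφ = 0.71″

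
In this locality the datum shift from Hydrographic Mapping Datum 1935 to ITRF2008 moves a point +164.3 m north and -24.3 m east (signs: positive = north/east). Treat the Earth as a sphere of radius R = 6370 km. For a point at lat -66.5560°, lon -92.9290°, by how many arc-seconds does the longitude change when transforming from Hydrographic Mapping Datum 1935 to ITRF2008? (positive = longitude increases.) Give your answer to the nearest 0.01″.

Δλ = -1.98″

At latitude -66.5560°, cos φ = 0.397853.
One radian of longitude at latitude φ spans R cos φ, so Δλ = ΔE / (R cos φ) = -24.3 / (6370000 × 0.397853) = -9.5884e-06 rad = -1.978″.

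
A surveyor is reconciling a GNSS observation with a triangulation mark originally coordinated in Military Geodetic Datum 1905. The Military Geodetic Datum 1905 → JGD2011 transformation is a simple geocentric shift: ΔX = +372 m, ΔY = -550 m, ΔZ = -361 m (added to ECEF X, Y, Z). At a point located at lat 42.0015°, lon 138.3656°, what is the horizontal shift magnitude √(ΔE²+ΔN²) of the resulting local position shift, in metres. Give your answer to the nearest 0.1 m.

The local east axis at (φ, λ) is (−sin λ, cos λ, 0), so ΔE = −sin(138.3656°)·372 + cos(138.3656°)·(-550) = 163.92 m.
The local north axis is (−sin φ cos λ, −sin φ sin λ, cos φ), giving ΔN = 186.046 + 244.512 − 268.269 = 162.29 m.
Horizontal magnitude = √(ΔE² + ΔN²) = √(163.92² + 162.29²) = 230.67 m.

230.7 m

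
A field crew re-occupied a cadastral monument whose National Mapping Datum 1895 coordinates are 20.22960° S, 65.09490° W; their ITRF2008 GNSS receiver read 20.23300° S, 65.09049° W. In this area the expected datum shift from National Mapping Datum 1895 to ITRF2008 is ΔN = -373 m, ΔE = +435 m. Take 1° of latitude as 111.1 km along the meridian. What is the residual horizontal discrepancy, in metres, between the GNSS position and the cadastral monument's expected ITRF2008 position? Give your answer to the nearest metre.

25 m

Observed coordinate differences: Δφ = -0.00340°, Δλ = +0.00441°.
Converting to metres (1° lat = 111100 m, cos φ = 0.938315): observed ΔN = -377.7 m, observed ΔE = 459.7 m.
Subtracting the expected shift leaves a residual of -377.7 − (-373) = -4.7 m north and 459.7 − (435) = 24.7 m east.
Residual distance = √((-4.7)² + 24.7²) = 25.2 m.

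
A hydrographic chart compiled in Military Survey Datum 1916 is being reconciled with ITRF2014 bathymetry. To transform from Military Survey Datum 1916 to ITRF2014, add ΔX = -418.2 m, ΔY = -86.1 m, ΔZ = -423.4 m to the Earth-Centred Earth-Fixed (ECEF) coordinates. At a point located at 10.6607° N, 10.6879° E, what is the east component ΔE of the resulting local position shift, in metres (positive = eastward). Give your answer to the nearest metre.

At φ = 10.6607°, λ = 10.6879°: sin φ = 0.184993, cos φ = 0.982740, sin λ = 0.185459, cos λ = 0.982652.
ΔE = −sin λ·ΔX + cos λ·ΔY = −(0.185459)·(-418.2) + (0.982652)·(-86.1) = -7.05 m.

ΔE = -7 m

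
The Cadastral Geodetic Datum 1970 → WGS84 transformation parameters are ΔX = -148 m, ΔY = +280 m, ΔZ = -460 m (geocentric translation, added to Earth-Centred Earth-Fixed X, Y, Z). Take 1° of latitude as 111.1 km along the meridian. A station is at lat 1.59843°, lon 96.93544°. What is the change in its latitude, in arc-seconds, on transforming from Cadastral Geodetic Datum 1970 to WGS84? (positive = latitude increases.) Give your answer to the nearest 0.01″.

sin φ = 0.027894, cos φ = 0.999611, sin λ = 0.992683, cos λ = -0.120751.
North component: ΔN = −sin φ cos λ·ΔX − sin φ sin λ·ΔY + cos φ·ΔZ = −(0.027894)(-0.120751)(-148) − (0.027894)(0.992683)(280) + (0.999611)(-460) = -468.07 m.
1° of latitude spans 111100 m, so Δφ = -468.07 / 111100 × 3600 = -15.167″.

Δφ = -15.17″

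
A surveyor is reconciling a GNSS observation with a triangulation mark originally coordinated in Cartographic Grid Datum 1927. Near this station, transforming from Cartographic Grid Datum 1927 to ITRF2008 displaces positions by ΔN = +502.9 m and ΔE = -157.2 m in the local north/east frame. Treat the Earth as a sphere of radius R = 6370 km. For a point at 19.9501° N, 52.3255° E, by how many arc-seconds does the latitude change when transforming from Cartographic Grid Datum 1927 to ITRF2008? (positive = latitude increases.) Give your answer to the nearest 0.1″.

Δφ = 16.3″

On a sphere of radius R, 1 rad of latitude = R, so Δφ = ΔN / R = 502.9 / 6370000 = 7.8948e-05 rad = 16.284″.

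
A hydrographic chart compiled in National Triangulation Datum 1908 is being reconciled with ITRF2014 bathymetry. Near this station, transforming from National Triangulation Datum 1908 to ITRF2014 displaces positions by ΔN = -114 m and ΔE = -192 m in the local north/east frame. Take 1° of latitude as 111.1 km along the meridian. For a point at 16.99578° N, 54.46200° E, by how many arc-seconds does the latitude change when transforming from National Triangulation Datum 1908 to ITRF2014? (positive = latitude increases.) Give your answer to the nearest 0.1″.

Δφ = -3.7″

1° of latitude = 111.1 km, so Δφ = -114.0 / 111100 = -0.0010261° = -3.694″.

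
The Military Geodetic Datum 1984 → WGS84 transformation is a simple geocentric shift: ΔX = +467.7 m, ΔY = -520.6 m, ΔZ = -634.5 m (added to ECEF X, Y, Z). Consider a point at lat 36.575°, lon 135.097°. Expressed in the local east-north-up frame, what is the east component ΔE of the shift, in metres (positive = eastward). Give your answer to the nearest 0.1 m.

ΔE = 38.6 m

At φ = 36.575°, λ = 135.097°: sin φ = 0.595875, cos φ = 0.803078, sin λ = 0.705909, cos λ = -0.708303.
ΔE = −sin λ·ΔX + cos λ·ΔY = −(0.705909)·(467.7) + (-0.708303)·(-520.6) = 38.59 m.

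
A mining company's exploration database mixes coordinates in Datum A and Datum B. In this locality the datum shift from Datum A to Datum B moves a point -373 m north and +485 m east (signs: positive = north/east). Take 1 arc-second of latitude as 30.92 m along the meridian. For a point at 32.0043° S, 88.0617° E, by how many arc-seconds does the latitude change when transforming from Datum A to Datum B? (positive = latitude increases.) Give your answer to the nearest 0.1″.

1″ of latitude = 30.92 m, so Δφ = -373.0 / 30.92 = -12.063″.

Δφ = -12.1″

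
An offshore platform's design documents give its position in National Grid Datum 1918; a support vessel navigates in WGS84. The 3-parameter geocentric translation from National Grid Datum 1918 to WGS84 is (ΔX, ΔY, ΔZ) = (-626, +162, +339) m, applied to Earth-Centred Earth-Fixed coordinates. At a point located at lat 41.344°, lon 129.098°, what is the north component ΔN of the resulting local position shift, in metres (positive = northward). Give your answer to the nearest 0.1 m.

The local north axis is (−sin φ cos λ, −sin φ sin λ, cos φ), giving ΔN = -260.787 − 83.050 + 254.507 = -89.33 m.

ΔN = -89.3 m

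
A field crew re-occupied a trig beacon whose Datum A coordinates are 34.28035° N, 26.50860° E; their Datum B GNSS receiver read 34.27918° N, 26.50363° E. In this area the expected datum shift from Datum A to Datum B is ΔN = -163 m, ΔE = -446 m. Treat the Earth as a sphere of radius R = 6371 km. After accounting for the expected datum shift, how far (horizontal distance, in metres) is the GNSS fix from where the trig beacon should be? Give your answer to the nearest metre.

Observed coordinate differences: Δφ = -0.00117°, Δλ = -0.00497°.
Converting to metres (1° lat = 111195 m, cos φ = 0.826292): observed ΔN = -130.1 m, observed ΔE = -456.6 m.
Subtracting the expected shift leaves a residual of -130.1 − (-163) = 32.9 m north and -456.6 − (-446) = -10.6 m east.
Residual distance = √(32.9² + (-10.6)²) = 34.6 m.

35 m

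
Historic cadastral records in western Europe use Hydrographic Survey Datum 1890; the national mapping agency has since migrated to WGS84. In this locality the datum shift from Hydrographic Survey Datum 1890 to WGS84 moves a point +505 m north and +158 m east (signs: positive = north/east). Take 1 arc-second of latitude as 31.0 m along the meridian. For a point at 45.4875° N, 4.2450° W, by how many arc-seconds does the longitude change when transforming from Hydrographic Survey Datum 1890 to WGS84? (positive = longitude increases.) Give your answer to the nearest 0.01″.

At latitude 45.4875°, cos φ = 0.701065.
1″ of longitude at this latitude = 31.00 × cos φ = 21.7330 m, so Δλ = 158.0 / 21.7330 = 7.270″.

Δλ = 7.27″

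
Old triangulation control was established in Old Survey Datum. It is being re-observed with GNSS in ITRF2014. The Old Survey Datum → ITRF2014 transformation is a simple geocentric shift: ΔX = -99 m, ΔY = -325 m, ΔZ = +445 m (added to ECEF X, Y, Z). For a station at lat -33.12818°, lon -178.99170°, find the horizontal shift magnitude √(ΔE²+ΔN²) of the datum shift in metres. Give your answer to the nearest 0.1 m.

537.8 m

The local east axis at (φ, λ) is (−sin λ, cos λ, 0), so ΔE = −sin(-178.99170°)·(-99) + cos(-178.99170°)·(-325) = 323.21 m.
The local north axis is (−sin φ cos λ, −sin φ sin λ, cos φ), giving ΔN = 54.096 + 3.126 + 372.665 = 429.89 m.
Horizontal magnitude = √(ΔE² + ΔN²) = √(323.21² + 429.89²) = 537.83 m.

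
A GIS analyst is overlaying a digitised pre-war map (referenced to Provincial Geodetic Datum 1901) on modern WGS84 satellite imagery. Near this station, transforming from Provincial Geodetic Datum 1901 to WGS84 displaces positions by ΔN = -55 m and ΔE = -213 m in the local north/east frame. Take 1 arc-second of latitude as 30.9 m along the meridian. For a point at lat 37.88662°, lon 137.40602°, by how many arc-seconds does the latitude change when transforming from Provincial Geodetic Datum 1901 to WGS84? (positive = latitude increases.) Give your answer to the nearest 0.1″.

Δφ = -1.8″

1″ of latitude = 30.90 m, so Δφ = -55.0 / 30.90 = -1.780″.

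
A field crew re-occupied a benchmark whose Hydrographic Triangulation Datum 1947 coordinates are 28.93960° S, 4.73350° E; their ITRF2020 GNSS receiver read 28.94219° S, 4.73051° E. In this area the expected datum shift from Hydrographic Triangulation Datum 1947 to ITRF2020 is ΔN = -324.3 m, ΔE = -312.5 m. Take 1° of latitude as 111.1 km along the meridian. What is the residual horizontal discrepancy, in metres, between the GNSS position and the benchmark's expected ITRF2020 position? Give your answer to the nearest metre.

43 m

Observed coordinate differences: Δφ = -0.00259°, Δλ = -0.00299°.
Converting to metres (1° lat = 111100 m, cos φ = 0.875130): observed ΔN = -287.7 m, observed ΔE = -290.7 m.
Subtracting the expected shift leaves a residual of -287.7 − (-324.3) = 36.6 m north and -290.7 − (-312.5) = 21.8 m east.
Residual distance = √(36.6² + 21.8²) = 42.6 m.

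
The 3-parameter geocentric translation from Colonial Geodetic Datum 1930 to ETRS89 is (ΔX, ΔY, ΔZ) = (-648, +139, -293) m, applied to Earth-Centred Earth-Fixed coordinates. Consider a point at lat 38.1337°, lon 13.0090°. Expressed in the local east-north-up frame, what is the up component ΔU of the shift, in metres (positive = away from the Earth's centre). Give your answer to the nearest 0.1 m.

ΔU = -652.9 m

At φ = 38.1337°, λ = 13.0090°: sin φ = 0.617499, cos φ = 0.786572, sin λ = 0.225104, cos λ = 0.974335.
ΔU = cos φ cos λ·ΔX + cos φ sin λ·ΔY + sin φ·ΔZ = (0.786572)(0.974335)(-648) + (0.786572)(0.225104)(139) + (0.617499)(-293) = -652.93 m.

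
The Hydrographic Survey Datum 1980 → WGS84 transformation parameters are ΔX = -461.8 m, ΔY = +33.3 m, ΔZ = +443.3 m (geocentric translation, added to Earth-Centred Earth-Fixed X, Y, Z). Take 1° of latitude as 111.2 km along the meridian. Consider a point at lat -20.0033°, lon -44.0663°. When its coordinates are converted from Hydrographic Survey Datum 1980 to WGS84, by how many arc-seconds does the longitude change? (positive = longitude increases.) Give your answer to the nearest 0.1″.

Δλ = -10.2″

sin φ = -0.342074, cos φ = 0.939673, sin λ = -0.695490, cos λ = 0.718535.
East component: ΔE = −sin λ·ΔX + cos λ·ΔY = −(-0.695490)(-461.8) + (0.718535)(33.3) = -297.25 m.
1° of latitude spans 111200 m; at latitude φ, 1° of longitude spans that × cos φ = 104491.6 m, so Δλ = -297.25 / 104491.6 × 3600 = -10.241″.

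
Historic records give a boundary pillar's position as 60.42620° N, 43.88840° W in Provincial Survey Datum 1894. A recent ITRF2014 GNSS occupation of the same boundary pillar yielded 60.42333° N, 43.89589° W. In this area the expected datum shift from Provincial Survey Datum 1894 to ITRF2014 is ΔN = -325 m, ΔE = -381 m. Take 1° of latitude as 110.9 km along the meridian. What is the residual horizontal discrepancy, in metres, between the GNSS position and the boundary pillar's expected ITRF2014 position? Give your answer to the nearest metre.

30 m

Observed coordinate differences: Δφ = -0.00287°, Δλ = -0.00749°.
Converting to metres (1° lat = 110900 m, cos φ = 0.493544): observed ΔN = -318.3 m, observed ΔE = -410.0 m.
Subtracting the expected shift leaves a residual of -318.3 − (-325) = 6.7 m north and -410.0 − (-381) = -29.0 m east.
Residual distance = √(6.7² + (-29.0)²) = 29.7 m.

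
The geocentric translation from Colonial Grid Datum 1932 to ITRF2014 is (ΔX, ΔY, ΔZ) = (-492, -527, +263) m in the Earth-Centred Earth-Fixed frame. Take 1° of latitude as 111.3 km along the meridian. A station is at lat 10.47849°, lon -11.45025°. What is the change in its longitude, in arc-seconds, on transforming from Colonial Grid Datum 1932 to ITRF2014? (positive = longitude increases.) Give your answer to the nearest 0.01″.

Δλ = -20.20″

sin φ = 0.181866, cos φ = 0.983323, sin λ = -0.198517, cos λ = 0.980097.
East component: ΔE = −sin λ·ΔX + cos λ·ΔY = −(-0.198517)(-492) + (0.980097)(-527) = -614.18 m.
1° of latitude spans 111300 m; at latitude φ, 1° of longitude spans that × cos φ = 109443.9 m, so Δλ = -614.18 / 109443.9 × 3600 = -20.203″.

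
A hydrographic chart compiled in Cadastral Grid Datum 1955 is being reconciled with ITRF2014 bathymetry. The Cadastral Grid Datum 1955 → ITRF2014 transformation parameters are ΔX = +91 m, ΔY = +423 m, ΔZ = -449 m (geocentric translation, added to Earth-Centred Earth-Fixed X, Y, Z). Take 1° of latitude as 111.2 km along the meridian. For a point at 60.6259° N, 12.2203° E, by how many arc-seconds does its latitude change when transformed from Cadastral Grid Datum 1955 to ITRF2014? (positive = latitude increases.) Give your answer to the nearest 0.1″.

Δφ = -12.2″

sin φ = 0.871436, cos φ = 0.490510, sin λ = 0.211671, cos λ = 0.977341.
North component: ΔN = −sin φ cos λ·ΔX − sin φ sin λ·ΔY + cos φ·ΔZ = −(0.871436)(0.977341)(91) − (0.871436)(0.211671)(423) + (0.490510)(-449) = -375.77 m.
1° of latitude spans 111200 m, so Δφ = -375.77 / 111200 × 3600 = -12.165″.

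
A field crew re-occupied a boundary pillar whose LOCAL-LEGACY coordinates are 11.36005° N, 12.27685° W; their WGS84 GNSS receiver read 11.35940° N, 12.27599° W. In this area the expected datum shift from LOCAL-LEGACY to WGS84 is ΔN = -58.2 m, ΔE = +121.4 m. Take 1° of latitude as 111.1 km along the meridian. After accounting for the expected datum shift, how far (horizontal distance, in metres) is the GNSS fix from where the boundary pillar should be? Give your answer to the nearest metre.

31 m

Observed coordinate differences: Δφ = -0.00065°, Δλ = +0.00086°.
Converting to metres (1° lat = 111100 m, cos φ = 0.980409): observed ΔN = -72.2 m, observed ΔE = 93.7 m.
Subtracting the expected shift leaves a residual of -72.2 − (-58.2) = -14.0 m north and 93.7 − (121.4) = -27.7 m east.
Residual distance = √((-14.0)² + (-27.7)²) = 31.1 m.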